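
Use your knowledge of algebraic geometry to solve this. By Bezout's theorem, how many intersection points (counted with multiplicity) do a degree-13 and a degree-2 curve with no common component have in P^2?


Bezout's theorem states the intersection count equals the product of degrees.
Intersection count = 13 * 2 = 26

26


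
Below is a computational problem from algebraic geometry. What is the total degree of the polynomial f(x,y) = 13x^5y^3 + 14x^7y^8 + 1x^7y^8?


Examine each term for its total degree (sum of exponents).
  Term '13x^5y^3' has total degree 5+3 = 8.
  Term '14x^7y^8' has total degree 7+8 = 15.
  Term '1x^7y^8' has total degree 7+8 = 15.
The maximum total degree among all terms is 15.

15


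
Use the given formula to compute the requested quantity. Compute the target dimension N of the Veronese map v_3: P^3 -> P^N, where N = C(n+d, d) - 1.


The Veronese embedding v_d: P^n -> P^N maps each point to all
degree-d monomials in n+1 homogeneous coordinates.
N = C(n+d, d) - 1
N = C(3+3, 3) - 1
N = C(6, 3) - 1
C(6, 3) = 20
N = 20 - 1 = 19

19


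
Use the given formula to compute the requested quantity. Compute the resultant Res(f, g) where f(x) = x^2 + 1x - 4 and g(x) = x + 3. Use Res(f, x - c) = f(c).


For Res(f, x - c), we evaluate f at x = c.
f(-3) = (-3)^2 + 1*(-3) - 4
= 9 - 3 - 4
= 6 - 4 = 2
Res(f, g) = 2

2


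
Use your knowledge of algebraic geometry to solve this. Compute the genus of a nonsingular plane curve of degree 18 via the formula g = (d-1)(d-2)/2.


Using the genus formula for smooth plane curves:
g = (d-1)(d-2)/2
g = (18-1)(18-2)/2
g = 17*16/2
g = 272/2 = 136

136


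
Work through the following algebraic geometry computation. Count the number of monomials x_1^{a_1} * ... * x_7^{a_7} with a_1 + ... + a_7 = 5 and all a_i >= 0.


The number of degree-5 monomials in 7 variables is C(d+n-1, n-1).
= C(5+7-1, 7-1) = C(11, 6)
= 462

462


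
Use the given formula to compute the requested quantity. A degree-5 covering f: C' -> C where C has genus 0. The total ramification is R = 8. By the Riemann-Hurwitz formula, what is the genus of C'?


Riemann-Hurwitz formula: 2g' - 2 = d(2g - 2) + R
Given: d = 5, g = 0, R = 8
2g' - 2 = 5*(2*0 - 2) + 8
2g' - 2 = 5*(-2) + 8
2g' - 2 = -10 + 8 = -2
2g' = 0
g' = 0

0


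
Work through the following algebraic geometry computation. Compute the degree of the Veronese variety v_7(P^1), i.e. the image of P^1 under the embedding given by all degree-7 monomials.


The Veronese variety v_7(P^1) has degree d^r.
d^r = 7^1 = 7

7


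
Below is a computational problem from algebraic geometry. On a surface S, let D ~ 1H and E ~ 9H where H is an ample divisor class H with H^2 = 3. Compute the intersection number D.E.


Using bilinearity of the intersection pairing on a surface S:
(aH).(bH) = ab * (H.H)
We have H^2 = 3.
D.E = (1H).(9H) = 1*9*3
= 9*3
= 27

27


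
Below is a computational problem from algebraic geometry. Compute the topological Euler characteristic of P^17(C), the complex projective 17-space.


The complex projective space P^17 has one cell in each even real dimension 0, 2, ..., 34.
The cohomology groups are H^{2k}(P^17) = Z for k = 0,...,17, and 0 otherwise.
Euler characteristic = sum of Betti numbers = 1 per even-dimensional cohomology group.
chi(P^17) = 17 + 1 = 18

18


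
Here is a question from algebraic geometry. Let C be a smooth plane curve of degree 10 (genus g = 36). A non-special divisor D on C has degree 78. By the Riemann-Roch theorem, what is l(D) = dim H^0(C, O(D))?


First, compute the genus of a smooth plane curve of degree 10:
g = (d-1)(d-2)/2 = (10-1)(10-2)/2 = 36
For a non-special divisor D (i.e., h^1(D) = 0), Riemann-Roch gives:
l(D) = deg(D) - g + 1
Since deg(D) = 78 >= 2g - 1 = 71, D is non-special.
l(D) = 78 - 36 + 1 = 43

43


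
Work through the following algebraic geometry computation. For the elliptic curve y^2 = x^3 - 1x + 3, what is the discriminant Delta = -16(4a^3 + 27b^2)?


Compute each component:
4a^3 = 4*(-1)^3 = 4*(-1) = -4
27b^2 = 27*3^2 = 27*9 = 243
4a^3 + 27b^2 = -4 + 243 = 239
Delta = -16*239 = -3824

-3824


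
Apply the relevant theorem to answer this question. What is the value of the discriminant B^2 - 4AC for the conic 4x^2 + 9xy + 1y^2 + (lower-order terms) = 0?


The discriminant of a conic Ax^2 + Bxy + Cy^2 + ... = 0 is B^2 - 4AC.
B^2 = 9^2 = 81
4AC = 4*4*1 = 16
Discriminant = 81 - 16 = 65

65


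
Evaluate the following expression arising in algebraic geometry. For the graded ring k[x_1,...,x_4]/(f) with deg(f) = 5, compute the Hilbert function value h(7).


For R = k[x_1,...,x_n]/(f) with f homogeneous of degree e:
The Hilbert series is (1 - t^e)/(1 - t)^n.
So h(d) = C(d+n-1, n-1) - C(d-e+n-1, n-1) for d >= e.
With n=4, e=5, d=7:
C(7+4-1, 4-1) = C(10, 3) = 120
C(7-5+4-1, 4-1) = C(5, 3) = 10
h(7) = 120 - 10 = 110

110


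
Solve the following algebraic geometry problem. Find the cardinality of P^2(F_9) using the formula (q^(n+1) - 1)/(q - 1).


P^2(F_9) has (q^(n+1) - 1)/(q - 1) points.
= 9^2 + 9^1 + 9^0
= 81 + 9 + 1
= 91

91


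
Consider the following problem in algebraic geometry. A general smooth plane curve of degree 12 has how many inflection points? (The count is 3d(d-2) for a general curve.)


For a general smooth plane curve C of degree d, the inflection points are
the intersection of C with its Hessian curve, which has degree 3(d-2).
By Bezout, the total intersection number is d * 3(d-2) = 12 * 30 = 360.
For a general curve every flex is ordinary, so each contributes
multiplicity 1 to C·Hess(C), and the number of distinct inflection
points is 3d(d-2).
Inflection points = 3*12*(12-2) = 3*12*10 = 360

360


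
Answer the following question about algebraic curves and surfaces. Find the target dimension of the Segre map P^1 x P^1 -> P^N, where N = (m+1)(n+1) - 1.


The Segre embedding maps P^m x P^n into P^N via
all products of coordinates from each factor.
N = (m+1)(n+1) - 1
N = (1+1)(1+1) - 1
N = 2*2 - 1
N = 4 - 1 = 3

3


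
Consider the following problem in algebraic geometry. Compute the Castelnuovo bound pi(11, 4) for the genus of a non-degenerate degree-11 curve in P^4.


Castelnuovo's bound: write d - 1 = m(r-1) + epsilon with 0 <= epsilon < r-1.
d - 1 = 11 - 1 = 10
r - 1 = 4 - 1 = 3
10 = 3*3 + 1, so m = 3, epsilon = 1
pi(d, r) = m(m-1)(r-1)/2 + m*epsilon
= 3*2*3/2 + 3*1
= 18/2 + 3
= 9 + 3 = 12

12


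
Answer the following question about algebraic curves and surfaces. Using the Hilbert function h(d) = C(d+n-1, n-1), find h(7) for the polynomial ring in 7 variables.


The Hilbert function for the polynomial ring in 7 variables is:
h(d) = C(d+n-1, n-1)
h(7) = C(7+7-1, 7-1) = C(13, 6)
= 13! / (6! * 7!)
= 1716

1716


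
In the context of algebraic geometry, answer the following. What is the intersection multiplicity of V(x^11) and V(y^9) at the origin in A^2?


The intersection multiplicity of V(x^a) and V(y^b) at the origin is:
I(O; V(x^11), V(y^9)) = dim_k(k[x,y]/(x^11, y^9))
A basis for k[x,y]/(x^11, y^9) is the set of monomials x^i * y^j
where 0 <= i < 11 and 0 <= j < 9.
The number of such monomials is 11 * 9 = 99

99


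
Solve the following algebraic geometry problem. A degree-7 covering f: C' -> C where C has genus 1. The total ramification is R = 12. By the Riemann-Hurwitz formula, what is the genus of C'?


Riemann-Hurwitz formula: 2g' - 2 = d(2g - 2) + R
Given: d = 7, g = 1, R = 12
2g' - 2 = 7*(2*1 - 2) + 12
2g' - 2 = 7*0 + 12
2g' - 2 = 0 + 12 = 12
2g' = 14
g' = 7

7


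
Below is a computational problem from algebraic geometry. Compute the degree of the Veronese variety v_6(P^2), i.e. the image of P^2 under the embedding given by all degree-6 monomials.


The Veronese variety v_6(P^2) has degree d^r.
d^r = 6^2 = 36

36


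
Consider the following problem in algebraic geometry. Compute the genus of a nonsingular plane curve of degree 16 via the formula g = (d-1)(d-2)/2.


Using the genus formula for smooth plane curves:
g = (d-1)(d-2)/2
g = (16-1)(16-2)/2
g = 15*14/2
g = 210/2 = 105

105


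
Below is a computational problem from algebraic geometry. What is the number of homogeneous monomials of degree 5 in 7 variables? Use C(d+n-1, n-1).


The number of degree-5 monomials in 7 variables is C(d+n-1, n-1).
= C(5+7-1, 7-1) = C(11, 6)
= 462

462


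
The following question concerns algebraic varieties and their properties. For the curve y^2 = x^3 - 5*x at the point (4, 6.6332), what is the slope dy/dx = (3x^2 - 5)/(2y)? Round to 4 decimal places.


Using implicit differentiation of y^2 = x^3 - 5*x:
2y * dy/dx = 3x^2 - 5
dy/dx = (3x^2 - 5)/(2y)
Numerator: 3*4^2 - 5 = 43
Denominator: 2*6.6332 = 13.2664
dy/dx = 43/13.2664 = 3.2413

3.2413


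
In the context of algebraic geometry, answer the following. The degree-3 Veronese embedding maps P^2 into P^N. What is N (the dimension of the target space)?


The Veronese embedding v_d: P^n -> P^N maps each point to all
degree-d monomials in n+1 homogeneous coordinates.
N = C(n+d, d) - 1
N = C(2+3, 3) - 1
N = C(5, 3) - 1
C(5, 3) = 10
N = 10 - 1 = 9

9


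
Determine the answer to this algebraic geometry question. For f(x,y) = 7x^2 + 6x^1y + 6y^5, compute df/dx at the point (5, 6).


df/dx = 2*7*x^1 + 1*6*x^0*y
At (5,6): 2*7*5^1 + 1*6*5^0*6
= 70 + 36
= 106

106


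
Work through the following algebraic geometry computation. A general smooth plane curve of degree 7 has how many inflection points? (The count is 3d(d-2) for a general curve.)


For a general smooth plane curve C of degree d, the inflection points are
the intersection of C with its Hessian curve, which has degree 3(d-2).
By Bezout, the total intersection number is d * 3(d-2) = 7 * 15 = 105.
For a general curve every flex is ordinary, so each contributes
multiplicity 1 to C·Hess(C), and the number of distinct inflection
points is 3d(d-2).
Inflection points = 3*7*(7-2) = 3*7*5 = 105

105


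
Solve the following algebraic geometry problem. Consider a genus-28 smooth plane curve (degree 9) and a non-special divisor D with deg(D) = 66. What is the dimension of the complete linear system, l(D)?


First, compute the genus of a smooth plane curve of degree 9:
g = (d-1)(d-2)/2 = (9-1)(9-2)/2 = 28
For a non-special divisor D (i.e., h^1(D) = 0), Riemann-Roch gives:
l(D) = deg(D) - g + 1
Since deg(D) = 66 >= 2g - 1 = 55, D is non-special.
l(D) = 66 - 28 + 1 = 39

39


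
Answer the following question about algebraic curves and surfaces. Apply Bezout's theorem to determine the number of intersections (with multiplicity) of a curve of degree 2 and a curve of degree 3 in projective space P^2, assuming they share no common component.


Bezout's theorem states the intersection count equals the product of degrees.
Intersection count = 2 * 3 = 6

6


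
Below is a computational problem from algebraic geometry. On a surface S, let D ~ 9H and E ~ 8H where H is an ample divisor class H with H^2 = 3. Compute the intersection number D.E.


Using bilinearity of the intersection pairing on a surface S:
(aH).(bH) = ab * (H.H)
We have H^2 = 3.
D.E = (9H).(8H) = 9*8*3
= 72*3
= 216

216


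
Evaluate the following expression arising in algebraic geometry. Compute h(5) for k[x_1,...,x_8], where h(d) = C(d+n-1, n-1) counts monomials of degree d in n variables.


The Hilbert function for the polynomial ring in 8 variables is:
h(d) = C(d+n-1, n-1)
h(5) = C(5+8-1, 8-1) = C(12, 7)
= 12! / (7! * 5!)
= 792

792


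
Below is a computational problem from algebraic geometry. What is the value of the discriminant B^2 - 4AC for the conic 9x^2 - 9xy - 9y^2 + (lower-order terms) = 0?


The discriminant of a conic Ax^2 + Bxy + Cy^2 + ... = 0 is B^2 - 4AC.
B^2 = (-9)^2 = 81
4AC = 4*9*(-9) = -324
Discriminant = 81 + 324 = 405

405


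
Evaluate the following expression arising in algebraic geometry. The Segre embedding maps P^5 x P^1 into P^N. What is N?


The Segre embedding maps P^m x P^n into P^N via
all products of coordinates from each factor.
N = (m+1)(n+1) - 1
N = (5+1)(1+1) - 1
N = 6*2 - 1
N = 12 - 1 = 11

11


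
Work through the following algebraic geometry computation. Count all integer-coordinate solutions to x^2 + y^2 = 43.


Systematically check integer values of x where x^2 <= 43.
For each valid x, check if 43 - x^2 is a perfect square.
Total integer solutions found: 0

0


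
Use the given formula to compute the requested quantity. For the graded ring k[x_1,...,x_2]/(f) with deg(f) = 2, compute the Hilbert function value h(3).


For R = k[x_1,...,x_n]/(f) with f homogeneous of degree e:
The Hilbert series is (1 - t^e)/(1 - t)^n.
So h(d) = C(d+n-1, n-1) - C(d-e+n-1, n-1) for d >= e.
With n=2, e=2, d=3:
C(3+2-1, 2-1) = C(4, 1) = 4
C(3-2+2-1, 2-1) = C(2, 1) = 2
h(3) = 4 - 2 = 2

2


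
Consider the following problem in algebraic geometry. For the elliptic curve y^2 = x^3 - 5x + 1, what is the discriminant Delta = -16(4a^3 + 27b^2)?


Compute each component:
4a^3 = 4*(-5)^3 = 4*(-125) = -500
27b^2 = 27*1^2 = 27*1 = 27
4a^3 + 27b^2 = -500 + 27 = -473
Delta = -16*(-473) = 7568

7568


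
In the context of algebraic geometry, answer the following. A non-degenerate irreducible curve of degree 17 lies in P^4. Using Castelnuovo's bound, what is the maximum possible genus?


Castelnuovo's bound: write d - 1 = m(r-1) + epsilon with 0 <= epsilon < r-1.
d - 1 = 17 - 1 = 16
r - 1 = 4 - 1 = 3
16 = 5*3 + 1, so m = 5, epsilon = 1
pi(d, r) = m(m-1)(r-1)/2 + m*epsilon
= 5*4*3/2 + 5*1
= 60/2 + 5
= 30 + 5 = 35

35


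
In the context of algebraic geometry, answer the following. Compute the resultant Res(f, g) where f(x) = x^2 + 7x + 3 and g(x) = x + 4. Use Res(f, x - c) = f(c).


For Res(f, x - c), we evaluate f at x = c.
f(-4) = (-4)^2 + 7*(-4) + 3
= 16 - 28 + 3
= -12 + 3 = -9
Res(f, g) = -9

-9


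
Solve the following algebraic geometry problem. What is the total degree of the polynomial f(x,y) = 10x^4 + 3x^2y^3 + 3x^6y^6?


Examine each term for its total degree (sum of exponents).
  Term '10x^4' has total degree 4+0 = 4.
  Term '3x^2y^3' has total degree 2+3 = 5.
  Term '3x^6y^6' has total degree 6+6 = 12.
The maximum total degree among all terms is 12.

12


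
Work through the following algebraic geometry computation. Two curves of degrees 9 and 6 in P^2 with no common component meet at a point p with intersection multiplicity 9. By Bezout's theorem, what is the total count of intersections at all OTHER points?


By Bezout's theorem, the total intersection number is d1 * d2.
Total = 9 * 6 = 54
Intersection multiplicity at p = 9
Remaining intersections = 54 - 9 = 45

45


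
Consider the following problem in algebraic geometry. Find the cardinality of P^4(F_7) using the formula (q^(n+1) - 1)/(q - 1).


P^4(F_7) has (q^(n+1) - 1)/(q - 1) points.
= 7^4 + 7^3 + 7^2 + 7^1 + 7^0
= 2401 + 343 + 49 + 7 + 1
= 2801

2801


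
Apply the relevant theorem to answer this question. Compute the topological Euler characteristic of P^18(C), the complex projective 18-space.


The complex projective space P^18 has one cell in each even real dimension 0, 2, ..., 36.
The cohomology groups are H^{2k}(P^18) = Z for k = 0,...,18, and 0 otherwise.
Euler characteristic = sum of Betti numbers = 1 per even-dimensional cohomology group.
chi(P^18) = 18 + 1 = 19

19


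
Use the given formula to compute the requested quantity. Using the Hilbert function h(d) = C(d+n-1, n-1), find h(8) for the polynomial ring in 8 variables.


The Hilbert function for the polynomial ring in 8 variables is:
h(d) = C(d+n-1, n-1)
h(8) = C(8+8-1, 8-1) = C(15, 7)
= 15! / (7! * 8!)
= 6435

6435


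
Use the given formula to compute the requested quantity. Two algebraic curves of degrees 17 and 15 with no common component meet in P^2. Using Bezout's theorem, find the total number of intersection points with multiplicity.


Bezout's theorem states the intersection count equals the product of degrees.
Intersection count = 17 * 15 = 255

255


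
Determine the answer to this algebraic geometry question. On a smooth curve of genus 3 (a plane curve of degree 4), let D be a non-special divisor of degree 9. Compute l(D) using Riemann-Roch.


First, compute the genus of a smooth plane curve of degree 4:
g = (d-1)(d-2)/2 = (4-1)(4-2)/2 = 3
For a non-special divisor D (i.e., h^1(D) = 0), Riemann-Roch gives:
l(D) = deg(D) - g + 1
Since deg(D) = 9 >= 2g - 1 = 5, D is non-special.
l(D) = 9 - 3 + 1 = 7

7


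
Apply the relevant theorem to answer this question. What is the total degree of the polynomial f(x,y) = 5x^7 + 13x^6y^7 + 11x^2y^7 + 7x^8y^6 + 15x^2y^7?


Examine each term for its total degree (sum of exponents).
  Term '5x^7' has total degree 7+0 = 7.
  Term '13x^6y^7' has total degree 6+7 = 13.
  Term '11x^2y^7' has total degree 2+7 = 9.
  Term '7x^8y^6' has total degree 8+6 = 14.
  Term '15x^2y^7' has total degree 2+7 = 9.
The maximum total degree among all terms is 14.

14


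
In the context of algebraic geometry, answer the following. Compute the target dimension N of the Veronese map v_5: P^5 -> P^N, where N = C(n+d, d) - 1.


The Veronese embedding v_d: P^n -> P^N maps each point to all
degree-d monomials in n+1 homogeneous coordinates.
N = C(n+d, d) - 1
N = C(5+5, 5) - 1
N = C(10, 5) - 1
C(10, 5) = 252
N = 252 - 1 = 251

251


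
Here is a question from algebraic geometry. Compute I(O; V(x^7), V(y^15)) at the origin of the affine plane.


The intersection multiplicity of V(x^a) and V(y^b) at the origin is:
I(O; V(x^7), V(y^15)) = dim_k(k[x,y]/(x^7, y^15))
A basis for k[x,y]/(x^7, y^15) is the set of monomials x^i * y^j
where 0 <= i < 7 and 0 <= j < 15.
The number of such monomials is 7 * 15 = 105

105


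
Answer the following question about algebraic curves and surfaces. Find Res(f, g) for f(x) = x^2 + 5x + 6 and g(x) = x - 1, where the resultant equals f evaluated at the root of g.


For Res(f, x - c), we evaluate f at x = c.
f(1) = 1^2 + 5*1 + 6
= 1 + 5 + 6
= 6 + 6 = 12
Res(f, g) = 12

12


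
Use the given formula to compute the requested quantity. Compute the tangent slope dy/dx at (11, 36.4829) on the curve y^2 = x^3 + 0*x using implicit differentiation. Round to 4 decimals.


Using implicit differentiation of y^2 = x^3 + 0*x:
2y * dy/dx = 3x^2 + 0
dy/dx = (3x^2 + 0)/(2y)
Numerator: 3*11^2 + 0 = 363
Denominator: 2*36.4829 = 72.9658
dy/dx = 363/72.9658 = 4.9749

4.9749


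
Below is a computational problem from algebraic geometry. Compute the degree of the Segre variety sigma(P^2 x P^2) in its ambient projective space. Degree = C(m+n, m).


The degree of the Segre variety P^2 x P^2 is C(m+n, m).
= C(4, 2)
= 6

6


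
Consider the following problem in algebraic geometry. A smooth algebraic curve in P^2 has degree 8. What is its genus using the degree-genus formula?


Using the genus formula for smooth plane curves:
g = (d-1)(d-2)/2
g = (8-1)(8-2)/2
g = 7*6/2
g = 42/2 = 21

21


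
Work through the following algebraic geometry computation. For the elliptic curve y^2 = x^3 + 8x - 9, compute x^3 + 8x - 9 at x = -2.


Compute x^3 + 8x - 9 at x = -2:
x^3 = (-2)^3 = -8
8*x = 8*(-2) = -16
Sum: -8 - 16 - 9 = -33

-33


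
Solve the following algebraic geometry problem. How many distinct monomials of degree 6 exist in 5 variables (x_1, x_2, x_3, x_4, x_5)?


The number of degree-6 monomials in 5 variables is C(d+n-1, n-1).
= C(6+5-1, 5-1) = C(10, 4)
= 210

210


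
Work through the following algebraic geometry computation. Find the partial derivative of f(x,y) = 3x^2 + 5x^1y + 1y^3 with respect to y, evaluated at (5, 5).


df/dy = 5*x^1 + 3*1*y^2
At (5,5): 5*5^1 + 3*1*5^2
= 25 + 75
= 100

100


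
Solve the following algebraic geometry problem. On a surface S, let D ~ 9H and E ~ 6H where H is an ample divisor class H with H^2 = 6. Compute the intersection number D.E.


Using bilinearity of the intersection pairing on a surface S:
(aH).(bH) = ab * (H.H)
We have H^2 = 6.
D.E = (9H).(6H) = 9*6*6
= 54*6
= 324

324


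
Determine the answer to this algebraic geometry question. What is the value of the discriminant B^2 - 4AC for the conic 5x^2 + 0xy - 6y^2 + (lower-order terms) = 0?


The discriminant of a conic Ax^2 + Bxy + Cy^2 + ... = 0 is B^2 - 4AC.
B^2 = 0^2 = 0
4AC = 4*5*(-6) = -120
Discriminant = 0 + 120 = 120

120


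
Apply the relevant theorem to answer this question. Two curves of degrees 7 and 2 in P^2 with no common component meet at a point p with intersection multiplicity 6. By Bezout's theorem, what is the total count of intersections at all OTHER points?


By Bezout's theorem, the total intersection number is d1 * d2.
Total = 7 * 2 = 14
Intersection multiplicity at p = 6
Remaining intersections = 14 - 6 = 8

8


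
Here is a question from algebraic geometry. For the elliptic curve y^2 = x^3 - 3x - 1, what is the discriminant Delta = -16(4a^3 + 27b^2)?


Compute each component:
4a^3 = 4*(-3)^3 = 4*(-27) = -108
27b^2 = 27*(-1)^2 = 27*1 = 27
4a^3 + 27b^2 = -108 + 27 = -81
Delta = -16*(-81) = 1296

1296


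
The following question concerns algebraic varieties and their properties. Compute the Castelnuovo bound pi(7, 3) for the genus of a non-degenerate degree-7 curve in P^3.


Castelnuovo's bound: write d - 1 = m(r-1) + epsilon with 0 <= epsilon < r-1.
d - 1 = 7 - 1 = 6
r - 1 = 3 - 1 = 2
6 = 3*2 + 0, so m = 3, epsilon = 0
pi(d, r) = m(m-1)(r-1)/2 + m*epsilon
= 3*2*2/2 + 3*0
= 12/2 + 0
= 6 + 0 = 6

6


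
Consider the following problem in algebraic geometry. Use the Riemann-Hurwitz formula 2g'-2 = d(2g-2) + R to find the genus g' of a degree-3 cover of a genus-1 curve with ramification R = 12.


Riemann-Hurwitz formula: 2g' - 2 = d(2g - 2) + R
Given: d = 3, g = 1, R = 12
2g' - 2 = 3*(2*1 - 2) + 12
2g' - 2 = 3*0 + 12
2g' - 2 = 0 + 12 = 12
2g' = 14
g' = 7

7


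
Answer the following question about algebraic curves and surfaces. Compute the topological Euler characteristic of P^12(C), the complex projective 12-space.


The complex projective space P^12 has one cell in each even real dimension 0, 2, ..., 24.
The cohomology groups are H^{2k}(P^12) = Z for k = 0,...,12, and 0 otherwise.
Euler characteristic = sum of Betti numbers = 1 per even-dimensional cohomology group.
chi(P^12) = 12 + 1 = 13

13


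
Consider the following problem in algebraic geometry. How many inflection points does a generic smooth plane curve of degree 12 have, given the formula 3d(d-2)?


For a general smooth plane curve C of degree d, the inflection points are
the intersection of C with its Hessian curve, which has degree 3(d-2).
By Bezout, the total intersection number is d * 3(d-2) = 12 * 30 = 360.
For a general curve every flex is ordinary, so each contributes
multiplicity 1 to C·Hess(C), and the number of distinct inflection
points is 3d(d-2).
Inflection points = 3*12*(12-2) = 3*12*10 = 360

360


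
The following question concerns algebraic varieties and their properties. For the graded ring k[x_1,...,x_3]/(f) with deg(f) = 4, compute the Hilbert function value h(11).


For R = k[x_1,...,x_n]/(f) with f homogeneous of degree e:
The Hilbert series is (1 - t^e)/(1 - t)^n.
So h(d) = C(d+n-1, n-1) - C(d-e+n-1, n-1) for d >= e.
With n=3, e=4, d=11:
C(11+3-1, 3-1) = C(13, 2) = 78
C(11-4+3-1, 3-1) = C(9, 2) = 36
h(11) = 78 - 36 = 42

42


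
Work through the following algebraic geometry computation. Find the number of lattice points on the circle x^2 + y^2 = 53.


Systematically check integer values of x where x^2 <= 53.
For each valid x, check if 53 - x^2 is a perfect square.
x=2: 53 - 4 = 49, sqrt = 7 (valid)
x=7: 53 - 49 = 4, sqrt = 2 (valid)
Total integer solutions found: 8

8


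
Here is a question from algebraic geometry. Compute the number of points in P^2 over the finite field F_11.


P^2(F_11) has (q^(n+1) - 1)/(q - 1) points.
= 11^2 + 11^1 + 11^0
= 121 + 11 + 1
= 133

133


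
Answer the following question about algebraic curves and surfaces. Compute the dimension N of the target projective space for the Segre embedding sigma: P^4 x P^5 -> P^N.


The Segre embedding maps P^m x P^n into P^N via
all products of coordinates from each factor.
N = (m+1)(n+1) - 1
N = (4+1)(5+1) - 1
N = 5*6 - 1
N = 30 - 1 = 29

29


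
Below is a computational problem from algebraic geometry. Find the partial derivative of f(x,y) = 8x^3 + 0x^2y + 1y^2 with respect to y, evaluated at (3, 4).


df/dy = 0*x^2 + 2*1*y^1
At (3,4): 0*3^2 + 2*1*4^1
= 0 + 8
= 8

8


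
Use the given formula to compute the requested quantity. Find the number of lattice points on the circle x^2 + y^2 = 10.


Systematically check integer values of x where x^2 <= 10.
For each valid x, check if 10 - x^2 is a perfect square.
x=1: 10 - 1 = 9, sqrt = 3 (valid)
x=3: 10 - 9 = 1, sqrt = 1 (valid)
Total integer solutions found: 8

8


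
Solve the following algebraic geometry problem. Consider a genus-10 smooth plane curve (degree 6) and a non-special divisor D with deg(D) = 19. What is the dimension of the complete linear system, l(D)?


First, compute the genus of a smooth plane curve of degree 6:
g = (d-1)(d-2)/2 = (6-1)(6-2)/2 = 10
For a non-special divisor D (i.e., h^1(D) = 0), Riemann-Roch gives:
l(D) = deg(D) - g + 1
Since deg(D) = 19 >= 2g - 1 = 19, D is non-special.
l(D) = 19 - 10 + 1 = 10

10


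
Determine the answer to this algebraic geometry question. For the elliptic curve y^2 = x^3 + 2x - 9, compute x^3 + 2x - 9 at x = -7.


Compute x^3 + 2x - 9 at x = -7:
x^3 = (-7)^3 = -343
2*x = 2*(-7) = -14
Sum: -343 - 14 - 9 = -366

-366


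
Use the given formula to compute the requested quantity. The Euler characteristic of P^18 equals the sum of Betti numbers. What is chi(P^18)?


The complex projective space P^18 has one cell in each even real dimension 0, 2, ..., 36.
The cohomology groups are H^{2k}(P^18) = Z for k = 0,...,18, and 0 otherwise.
Euler characteristic = sum of Betti numbers = 1 per even-dimensional cohomology group.
chi(P^18) = 18 + 1 = 19

19


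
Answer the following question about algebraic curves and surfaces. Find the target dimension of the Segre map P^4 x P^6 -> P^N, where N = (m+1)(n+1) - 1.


The Segre embedding maps P^m x P^n into P^N via
all products of coordinates from each factor.
N = (m+1)(n+1) - 1
N = (4+1)(6+1) - 1
N = 5*7 - 1
N = 35 - 1 = 34

34


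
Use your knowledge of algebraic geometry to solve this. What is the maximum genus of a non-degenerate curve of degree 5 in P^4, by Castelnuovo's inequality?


Castelnuovo's bound: write d - 1 = m(r-1) + epsilon with 0 <= epsilon < r-1.
d - 1 = 5 - 1 = 4
r - 1 = 4 - 1 = 3
4 = 1*3 + 1, so m = 1, epsilon = 1
pi(d, r) = m(m-1)(r-1)/2 + m*epsilon
= 1*0*3/2 + 1*1
= 0/2 + 1
= 0 + 1 = 1

1


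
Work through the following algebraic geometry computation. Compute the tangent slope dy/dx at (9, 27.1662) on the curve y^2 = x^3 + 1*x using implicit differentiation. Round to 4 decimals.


Using implicit differentiation of y^2 = x^3 + 1*x:
2y * dy/dx = 3x^2 + 1
dy/dx = (3x^2 + 1)/(2y)
Numerator: 3*9^2 + 1 = 244
Denominator: 2*27.1662 = 54.3324
dy/dx = 244/54.3324 = 4.4909

4.4909


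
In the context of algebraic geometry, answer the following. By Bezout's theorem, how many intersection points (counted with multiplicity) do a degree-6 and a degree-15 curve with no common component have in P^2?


Bezout's theorem states the intersection count equals the product of degrees.
Intersection count = 6 * 15 = 90

90


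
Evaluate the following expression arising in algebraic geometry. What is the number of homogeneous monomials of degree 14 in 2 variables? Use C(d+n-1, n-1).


The number of degree-14 monomials in 2 variables is C(d+n-1, n-1).
= C(14+2-1, 2-1) = C(15, 1)
= 15

15


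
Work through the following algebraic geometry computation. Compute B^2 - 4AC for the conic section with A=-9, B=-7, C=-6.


The discriminant of a conic Ax^2 + Bxy + Cy^2 + ... = 0 is B^2 - 4AC.
B^2 = (-7)^2 = 49
4AC = 4*(-9)*(-6) = 216
Discriminant = 49 - 216 = -167

-167


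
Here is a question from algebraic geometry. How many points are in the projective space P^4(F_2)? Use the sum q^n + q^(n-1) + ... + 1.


P^4(F_2) has (q^(n+1) - 1)/(q - 1) points.
= 2^4 + 2^3 + 2^2 + 2^1 + 2^0
= 16 + 8 + 4 + 2 + 1
= 31

31


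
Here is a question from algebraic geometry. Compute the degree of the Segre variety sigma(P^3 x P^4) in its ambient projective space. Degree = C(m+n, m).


The degree of the Segre variety P^3 x P^4 is C(m+n, m).
= C(7, 3)
= 35

35


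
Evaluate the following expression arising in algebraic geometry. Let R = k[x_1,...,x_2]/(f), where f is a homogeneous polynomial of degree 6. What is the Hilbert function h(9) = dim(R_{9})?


For R = k[x_1,...,x_n]/(f) with f homogeneous of degree e:
The Hilbert series is (1 - t^e)/(1 - t)^n.
So h(d) = C(d+n-1, n-1) - C(d-e+n-1, n-1) for d >= e.
With n=2, e=6, d=9:
C(9+2-1, 2-1) = C(10, 1) = 10
C(9-6+2-1, 2-1) = C(4, 1) = 4
h(9) = 10 - 4 = 6

6


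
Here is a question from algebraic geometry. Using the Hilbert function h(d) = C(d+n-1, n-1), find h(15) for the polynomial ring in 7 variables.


The Hilbert function for the polynomial ring in 7 variables is:
h(d) = C(d+n-1, n-1)
h(15) = C(15+7-1, 7-1) = C(21, 6)
= 21! / (6! * 15!)
= 54264

54264


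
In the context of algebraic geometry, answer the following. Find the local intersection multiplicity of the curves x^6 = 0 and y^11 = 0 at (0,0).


The intersection multiplicity of V(x^a) and V(y^b) at the origin is:
I(O; V(x^6), V(y^11)) = dim_k(k[x,y]/(x^6, y^11))
A basis for k[x,y]/(x^6, y^11) is the set of monomials x^i * y^j
where 0 <= i < 6 and 0 <= j < 11.
The number of such monomials is 6 * 11 = 66

66


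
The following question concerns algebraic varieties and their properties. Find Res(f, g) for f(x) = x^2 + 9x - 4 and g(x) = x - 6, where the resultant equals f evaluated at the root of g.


For Res(f, x - c), we evaluate f at x = c.
f(6) = 6^2 + 9*6 - 4
= 36 + 54 - 4
= 90 - 4 = 86
Res(f, g) = 86

86


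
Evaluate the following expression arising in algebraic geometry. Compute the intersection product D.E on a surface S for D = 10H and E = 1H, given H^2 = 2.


Using bilinearity of the intersection pairing on a surface S:
(aH).(bH) = ab * (H.H)
We have H^2 = 2.
D.E = (10H).(1H) = 10*1*2
= 10*2
= 20

20


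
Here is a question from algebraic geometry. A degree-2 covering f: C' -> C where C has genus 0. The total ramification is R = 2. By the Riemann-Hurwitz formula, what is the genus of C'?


Riemann-Hurwitz formula: 2g' - 2 = d(2g - 2) + R
Given: d = 2, g = 0, R = 2
2g' - 2 = 2*(2*0 - 2) + 2
2g' - 2 = 2*(-2) + 2
2g' - 2 = -4 + 2 = -2
2g' = 0
g' = 0

0


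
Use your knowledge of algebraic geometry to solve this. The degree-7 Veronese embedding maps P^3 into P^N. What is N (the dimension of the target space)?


The Veronese embedding v_d: P^n -> P^N maps each point to all
degree-d monomials in n+1 homogeneous coordinates.
N = C(n+d, d) - 1
N = C(3+7, 7) - 1
N = C(10, 7) - 1
C(10, 7) = 120
N = 120 - 1 = 119

119


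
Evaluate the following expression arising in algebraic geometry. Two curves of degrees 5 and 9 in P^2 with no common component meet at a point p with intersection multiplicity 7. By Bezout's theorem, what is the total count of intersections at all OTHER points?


By Bezout's theorem, the total intersection number is d1 * d2.
Total = 5 * 9 = 45
Intersection multiplicity at p = 7
Remaining intersections = 45 - 7 = 38

38


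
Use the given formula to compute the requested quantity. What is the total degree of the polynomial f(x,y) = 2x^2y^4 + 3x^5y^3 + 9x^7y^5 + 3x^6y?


Examine each term for its total degree (sum of exponents).
  Term '2x^2y^4' has total degree 2+4 = 6.
  Term '3x^5y^3' has total degree 5+3 = 8.
  Term '9x^7y^5' has total degree 7+5 = 12.
  Term '3x^6y' has total degree 6+1 = 7.
The maximum total degree among all terms is 12.

12


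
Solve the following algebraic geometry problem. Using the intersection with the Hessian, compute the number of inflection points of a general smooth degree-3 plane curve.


For a general smooth plane curve C of degree d, the inflection points are
the intersection of C with its Hessian curve, which has degree 3(d-2).
By Bezout, the total intersection number is d * 3(d-2) = 3 * 3 = 9.
For a general curve every flex is ordinary, so each contributes
multiplicity 1 to C·Hess(C), and the number of distinct inflection
points is 3d(d-2).
Inflection points = 3*3*(3-2) = 3*3*1 = 9

9


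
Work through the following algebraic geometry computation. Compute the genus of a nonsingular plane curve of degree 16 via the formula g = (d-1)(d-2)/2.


Using the genus formula for smooth plane curves:
g = (d-1)(d-2)/2
g = (16-1)(16-2)/2
g = 15*14/2
g = 210/2 = 105

105


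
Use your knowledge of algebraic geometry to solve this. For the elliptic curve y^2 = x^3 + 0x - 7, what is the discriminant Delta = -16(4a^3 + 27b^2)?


Compute each component:
4a^3 = 4*0^3 = 4*0 = 0
27b^2 = 27*(-7)^2 = 27*49 = 1323
4a^3 + 27b^2 = 0 + 1323 = 1323
Delta = -16*1323 = -21168

-21168


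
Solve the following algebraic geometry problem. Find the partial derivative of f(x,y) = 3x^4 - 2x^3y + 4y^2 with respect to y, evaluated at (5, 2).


df/dy = (-2)*x^3 + 2*4*y^1
At (5,2): (-2)*5^3 + 2*4*2^1
= -250 + 16
= -234

-234


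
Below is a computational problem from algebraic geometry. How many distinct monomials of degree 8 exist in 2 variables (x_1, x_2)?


The number of degree-8 monomials in 2 variables is C(d+n-1, n-1).
= C(8+2-1, 2-1) = C(9, 1)
= 9

9


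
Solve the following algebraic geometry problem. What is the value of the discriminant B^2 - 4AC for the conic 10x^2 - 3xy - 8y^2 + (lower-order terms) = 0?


The discriminant of a conic Ax^2 + Bxy + Cy^2 + ... = 0 is B^2 - 4AC.
B^2 = (-3)^2 = 9
4AC = 4*10*(-8) = -320
Discriminant = 9 + 320 = 329

329


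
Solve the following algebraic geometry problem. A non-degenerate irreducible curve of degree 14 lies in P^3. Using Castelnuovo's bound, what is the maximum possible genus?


Castelnuovo's bound: write d - 1 = m(r-1) + epsilon with 0 <= epsilon < r-1.
d - 1 = 14 - 1 = 13
r - 1 = 3 - 1 = 2
13 = 6*2 + 1, so m = 6, epsilon = 1
pi(d, r) = m(m-1)(r-1)/2 + m*epsilon
= 6*5*2/2 + 6*1
= 60/2 + 6
= 30 + 6 = 36

36


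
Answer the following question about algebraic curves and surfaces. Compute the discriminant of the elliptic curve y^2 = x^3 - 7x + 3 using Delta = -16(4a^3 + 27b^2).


Compute each component:
4a^3 = 4*(-7)^3 = 4*(-343) = -1372
27b^2 = 27*3^2 = 27*9 = 243
4a^3 + 27b^2 = -1372 + 243 = -1129
Delta = -16*(-1129) = 18064

18064


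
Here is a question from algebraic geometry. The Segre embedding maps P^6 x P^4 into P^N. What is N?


The Segre embedding maps P^m x P^n into P^N via
all products of coordinates from each factor.
N = (m+1)(n+1) - 1
N = (6+1)(4+1) - 1
N = 7*5 - 1
N = 35 - 1 = 34

34


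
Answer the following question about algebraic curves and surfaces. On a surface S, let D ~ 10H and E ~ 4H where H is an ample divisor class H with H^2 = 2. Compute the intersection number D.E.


Using bilinearity of the intersection pairing on a surface S:
(aH).(bH) = ab * (H.H)
We have H^2 = 2.
D.E = (10H).(4H) = 10*4*2
= 40*2
= 80

80


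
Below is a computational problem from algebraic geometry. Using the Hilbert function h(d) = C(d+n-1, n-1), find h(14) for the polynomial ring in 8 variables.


The Hilbert function for the polynomial ring in 8 variables is:
h(d) = C(d+n-1, n-1)
h(14) = C(14+8-1, 8-1) = C(21, 7)
= 21! / (7! * 14!)
= 116280

116280


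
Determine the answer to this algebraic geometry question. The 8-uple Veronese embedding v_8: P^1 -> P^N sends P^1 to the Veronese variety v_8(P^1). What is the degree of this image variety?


The Veronese variety v_8(P^1) has degree d^r.
d^r = 8^1 = 8

8


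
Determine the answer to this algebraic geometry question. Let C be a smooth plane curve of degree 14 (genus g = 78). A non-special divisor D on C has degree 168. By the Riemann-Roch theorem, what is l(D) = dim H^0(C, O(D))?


First, compute the genus of a smooth plane curve of degree 14:
g = (d-1)(d-2)/2 = (14-1)(14-2)/2 = 78
For a non-special divisor D (i.e., h^1(D) = 0), Riemann-Roch gives:
l(D) = deg(D) - g + 1
Since deg(D) = 168 >= 2g - 1 = 155, D is non-special.
l(D) = 168 - 78 + 1 = 91

91


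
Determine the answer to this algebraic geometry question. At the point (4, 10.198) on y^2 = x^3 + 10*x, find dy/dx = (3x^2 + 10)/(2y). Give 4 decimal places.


Using implicit differentiation of y^2 = x^3 + 10*x:
2y * dy/dx = 3x^2 + 10
dy/dx = (3x^2 + 10)/(2y)
Numerator: 3*4^2 + 10 = 58
Denominator: 2*10.198 = 20.396
dy/dx = 58/20.396 = 2.8437

2.8437


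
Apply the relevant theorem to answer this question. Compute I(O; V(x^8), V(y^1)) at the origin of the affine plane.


The intersection multiplicity of V(x^a) and V(y^b) at the origin is:
I(O; V(x^8), V(y^1)) = dim_k(k[x,y]/(x^8, y^1))
A basis for k[x,y]/(x^8, y^1) is the set of monomials x^i * y^j
where 0 <= i < 8 and 0 <= j < 1.
The number of such monomials is 8 * 1 = 8

8


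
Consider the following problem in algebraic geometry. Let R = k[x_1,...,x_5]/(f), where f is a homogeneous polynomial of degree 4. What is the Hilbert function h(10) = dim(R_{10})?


For R = k[x_1,...,x_n]/(f) with f homogeneous of degree e:
The Hilbert series is (1 - t^e)/(1 - t)^n.
So h(d) = C(d+n-1, n-1) - C(d-e+n-1, n-1) for d >= e.
With n=5, e=4, d=10:
C(10+5-1, 5-1) = C(14, 4) = 1001
C(10-4+5-1, 5-1) = C(10, 4) = 210
h(10) = 1001 - 210 = 791

791


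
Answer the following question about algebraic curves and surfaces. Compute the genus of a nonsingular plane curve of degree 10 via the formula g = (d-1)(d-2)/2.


Using the genus formula for smooth plane curves:
g = (d-1)(d-2)/2
g = (10-1)(10-2)/2
g = 9*8/2
g = 72/2 = 36

36


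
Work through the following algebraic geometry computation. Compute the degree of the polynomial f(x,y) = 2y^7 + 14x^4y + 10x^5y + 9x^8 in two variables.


Examine each term for its total degree (sum of exponents).
  Term '2y^7' has total degree 0+7 = 7.
  Term '14x^4y' has total degree 4+1 = 5.
  Term '10x^5y' has total degree 5+1 = 6.
  Term '9x^8' has total degree 8+0 = 8.
The maximum total degree among all terms is 8.

8


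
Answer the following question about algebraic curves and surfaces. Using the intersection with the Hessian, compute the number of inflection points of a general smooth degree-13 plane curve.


For a general smooth plane curve C of degree d, the inflection points are
the intersection of C with its Hessian curve, which has degree 3(d-2).
By Bezout, the total intersection number is d * 3(d-2) = 13 * 33 = 429.
For a general curve every flex is ordinary, so each contributes
multiplicity 1 to C·Hess(C), and the number of distinct inflection
points is 3d(d-2).
Inflection points = 3*13*(13-2) = 3*13*11 = 429

429


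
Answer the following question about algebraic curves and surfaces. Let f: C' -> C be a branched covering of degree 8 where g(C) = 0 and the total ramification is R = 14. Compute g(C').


Riemann-Hurwitz formula: 2g' - 2 = d(2g - 2) + R
Given: d = 8, g = 0, R = 14
2g' - 2 = 8*(2*0 - 2) + 14
2g' - 2 = 8*(-2) + 14
2g' - 2 = -16 + 14 = -2
2g' = 0
g' = 0

0


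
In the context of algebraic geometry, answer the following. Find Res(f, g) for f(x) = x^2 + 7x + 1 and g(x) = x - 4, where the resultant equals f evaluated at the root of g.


For Res(f, x - c), we evaluate f at x = c.
f(4) = 4^2 + 7*4 + 1
= 16 + 28 + 1
= 44 + 1 = 45
Res(f, g) = 45

45


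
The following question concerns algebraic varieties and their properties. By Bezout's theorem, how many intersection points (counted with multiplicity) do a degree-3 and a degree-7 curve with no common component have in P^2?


Bezout's theorem states the intersection count equals the product of degrees.
Intersection count = 3 * 7 = 21

21


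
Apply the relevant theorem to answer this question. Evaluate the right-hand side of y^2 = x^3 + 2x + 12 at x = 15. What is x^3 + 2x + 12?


Compute x^3 + 2x + 12 at x = 15:
x^3 = 15^3 = 3375
2*x = 2*15 = 30
Sum: 3375 + 30 + 12 = 3417

3417
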